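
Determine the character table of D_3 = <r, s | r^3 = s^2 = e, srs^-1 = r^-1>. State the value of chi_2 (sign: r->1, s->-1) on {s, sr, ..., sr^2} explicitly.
Conjugacy classes: {e} of size 1, {r^1, r^2} of size 2, {s, sr, ..., sr^2} of size 3.
Character table:
  irrep \ class              {e} (size 1)  {r^1, r^2} (size 2)  {s, sr, ..., sr^2} (size 3)
  chi_1 (triv)               1             1                    1                          
  chi_2 (sign: r->1, s->-1)  1             1                    -1                         
  chi_3 (2d, j=1)            2             -1                   0                          

Spot check: chi_2 (sign: r->1, s->-1) on {s, sr, ..., sr^2} = -1.

Derivation: D_3 has order 2*3 = 6 with 3 conjugacy classes, hence 3 irreducibles. Sum of squared dims 1 + 1 + 4 = 6 = |G|. Linear characters come from the abelianisation; the 2-dimensional irreps have character r^k -> 2*cos(2*pi*j*k/3), reflections -> 0.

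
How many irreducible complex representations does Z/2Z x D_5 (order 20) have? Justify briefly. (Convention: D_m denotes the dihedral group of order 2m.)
8

Proof sketch: The number of irreducible complex representations of a finite group equals its number of conjugacy classes. For a direct product, #classes(G x H) = #classes(G) * #classes(H). Z/2Z has 2 classes (abelian), D_5 has 4 classes, so 2 * 4 = 8, so Z/2Z x D_5 (order 20) has exactly 8 irreducible complex representations.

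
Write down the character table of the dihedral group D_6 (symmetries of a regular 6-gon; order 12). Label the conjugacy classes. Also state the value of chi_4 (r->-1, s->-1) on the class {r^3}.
Conjugacy classes: {e} of size 1, {r^3} of size 1, {r^1, r^5} of size 2, {r^2, r^4} of size 2, {s, sr^2, ...} of size 3, {sr, sr^3, ...} of size 3.
Character table:
  irrep \ class              {e} (size 1)  {r^3} (size 1)  {r^1, r^5} (size 2)  {r^2, r^4} (size 2)  {s, sr^2, ...} (size 3)  {sr, sr^3, ...} (size 3)
  chi_1 (triv)               1             1               1                    1                    1                        1                       
  chi_2 (sign: r->1, s->-1)  1             1               1                    1                    -1                       -1                      
  chi_3 (r->-1, s->1)        1             -1              -1                   1                    1                        -1                      
  chi_4 (r->-1, s->-1)       1             -1              -1                   1                    -1                       1                       
  chi_5 (2d, j=1)            2             -2              1                    -1                   0                        0                       
  chi_6 (2d, j=2)            2             2               -1                   -1                   0                        0                       

Spot check: chi_4 (r->-1, s->-1) on {r^3} = -1.

Solution. D_6 has order 2*6 = 12 with 6 conjugacy classes, hence 6 irreducibles. Sum of squared dims 1 + 1 + 1 + 1 + 4 + 4 = 12 = |G|. Linear characters come from the abelianisation; the 2-dimensional irreps have character r^k -> 2*cos(2*pi*j*k/6), reflections -> 0.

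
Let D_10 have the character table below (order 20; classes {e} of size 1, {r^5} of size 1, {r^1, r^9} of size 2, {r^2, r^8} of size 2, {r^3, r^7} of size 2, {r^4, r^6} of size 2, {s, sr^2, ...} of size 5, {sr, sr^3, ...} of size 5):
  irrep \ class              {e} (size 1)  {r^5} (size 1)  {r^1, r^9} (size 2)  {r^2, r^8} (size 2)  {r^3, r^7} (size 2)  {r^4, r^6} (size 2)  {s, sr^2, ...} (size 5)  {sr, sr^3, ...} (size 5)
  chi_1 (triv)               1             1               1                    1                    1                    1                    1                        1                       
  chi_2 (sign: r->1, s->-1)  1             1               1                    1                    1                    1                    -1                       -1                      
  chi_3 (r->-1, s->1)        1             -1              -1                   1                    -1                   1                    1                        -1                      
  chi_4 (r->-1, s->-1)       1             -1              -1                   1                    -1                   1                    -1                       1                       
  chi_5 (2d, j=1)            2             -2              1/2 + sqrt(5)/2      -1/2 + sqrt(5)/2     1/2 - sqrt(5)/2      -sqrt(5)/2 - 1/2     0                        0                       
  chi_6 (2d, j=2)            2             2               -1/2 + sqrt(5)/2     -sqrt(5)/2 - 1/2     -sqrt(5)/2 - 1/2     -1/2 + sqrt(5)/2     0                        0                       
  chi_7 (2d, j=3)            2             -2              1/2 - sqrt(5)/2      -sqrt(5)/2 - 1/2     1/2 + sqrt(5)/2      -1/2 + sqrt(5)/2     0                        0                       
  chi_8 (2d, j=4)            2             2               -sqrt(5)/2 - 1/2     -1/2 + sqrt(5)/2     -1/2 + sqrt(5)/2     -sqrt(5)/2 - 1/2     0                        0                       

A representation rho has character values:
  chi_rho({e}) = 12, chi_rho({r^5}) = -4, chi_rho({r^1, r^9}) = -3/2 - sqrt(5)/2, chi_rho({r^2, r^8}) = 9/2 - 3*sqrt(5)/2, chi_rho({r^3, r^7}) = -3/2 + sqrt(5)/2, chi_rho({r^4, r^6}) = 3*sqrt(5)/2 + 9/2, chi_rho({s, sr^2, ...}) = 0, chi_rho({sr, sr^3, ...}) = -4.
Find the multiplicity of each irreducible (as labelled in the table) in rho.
Multiplicities: chi_1: 0, chi_2: 2, chi_3: 3, chi_4: 1, chi_5: 0, chi_6: 1, chi_7: 2, chi_8: 0.

Justification: Use <chi_rho, chi> = (1/|G|) sum_C |C| * chi_rho(C) * conj(chi(C)) with |G| = 20 for each irreducible chi in the table:
  <chi_rho, chi_1> = (1/20)[1*(12)*conj(1) + 1*(-4)*conj(1) + 2*(-3/2 - sqrt(5)/2)*conj(1) + 2*(9/2 - 3*sqrt(5)/2)*conj(1) + 2*(-3/2 + sqrt(5)/2)*conj(1) + 2*(3*sqrt(5)/2 + 9/2)*conj(1) + 5*(0)*conj(1) + 5*(-4)*conj(1)]
      = (1/20)[(12) + (-4) + (-3 - sqrt(5)) + (9 - 3*sqrt(5)) + (-3 + sqrt(5)) + (3*sqrt(5) + 9) + (0) + (-20)] = 0/20 = 0
  <chi_rho, chi_2> = (1/20)[1*(12)*conj(1) + 1*(-4)*conj(1) + 2*(-3/2 - sqrt(5)/2)*conj(1) + 2*(9/2 - 3*sqrt(5)/2)*conj(1) + 2*(-3/2 + sqrt(5)/2)*conj(1) + 2*(3*sqrt(5)/2 + 9/2)*conj(1) + 5*(0)*conj(-1) + 5*(-4)*conj(-1)]
      = (1/20)[(12) + (-4) + (-3 - sqrt(5)) + (9 - 3*sqrt(5)) + (-3 + sqrt(5)) + (3*sqrt(5) + 9) + (0) + (20)] = 40/20 = 2
  <chi_rho, chi_3> = (1/20)[1*(12)*conj(1) + 1*(-4)*conj(-1) + 2*(-3/2 - sqrt(5)/2)*conj(-1) + 2*(9/2 - 3*sqrt(5)/2)*conj(1) + 2*(-3/2 + sqrt(5)/2)*conj(-1) + 2*(3*sqrt(5)/2 + 9/2)*conj(1) + 5*(0)*conj(1) + 5*(-4)*conj(-1)]
      = (1/20)[(12) + (4) + (sqrt(5) + 3) + (9 - 3*sqrt(5)) + (3 - sqrt(5)) + (3*sqrt(5) + 9) + (0) + (20)] = 60/20 = 3
  <chi_rho, chi_4> = (1/20)[1*(12)*conj(1) + 1*(-4)*conj(-1) + 2*(-3/2 - sqrt(5)/2)*conj(-1) + 2*(9/2 - 3*sqrt(5)/2)*conj(1) + 2*(-3/2 + sqrt(5)/2)*conj(-1) + 2*(3*sqrt(5)/2 + 9/2)*conj(1) + 5*(0)*conj(-1) + 5*(-4)*conj(1)]
      = (1/20)[(12) + (4) + (sqrt(5) + 3) + (9 - 3*sqrt(5)) + (3 - sqrt(5)) + (3*sqrt(5) + 9) + (0) + (-20)] = 20/20 = 1
  <chi_rho, chi_5> = (1/20)[1*(12)*conj(2) + 1*(-4)*conj(-2) + 2*(-3/2 - sqrt(5)/2)*conj(1/2 + sqrt(5)/2) + 2*(9/2 - 3*sqrt(5)/2)*conj(-1/2 + sqrt(5)/2) + 2*(-3/2 + sqrt(5)/2)*conj(1/2 - sqrt(5)/2) + 2*(3*sqrt(5)/2 + 9/2)*conj(-sqrt(5)/2 - 1/2) + 5*(0)*conj(0) + 5*(-4)*conj(0)]
      = (1/20)[(24) + (8) + (-2*sqrt(5) - 4) + (-12 + 6*sqrt(5)) + (-4 + 2*sqrt(5)) + (-6*sqrt(5) - 12) + (0) + (0)] = 0/20 = 0
  <chi_rho, chi_6> = (1/20)[1*(12)*conj(2) + 1*(-4)*conj(2) + 2*(-3/2 - sqrt(5)/2)*conj(-1/2 + sqrt(5)/2) + 2*(9/2 - 3*sqrt(5)/2)*conj(-sqrt(5)/2 - 1/2) + 2*(-3/2 + sqrt(5)/2)*conj(-sqrt(5)/2 - 1/2) + 2*(3*sqrt(5)/2 + 9/2)*conj(-1/2 + sqrt(5)/2) + 5*(0)*conj(0) + 5*(-4)*conj(0)]
      = (1/20)[(24) + (-8) + (-sqrt(5) - 1) + (3 - 3*sqrt(5)) + (-1 + sqrt(5)) + (3 + 3*sqrt(5)) + (0) + (0)] = 20/20 = 1
  <chi_rho, chi_7> = (1/20)[1*(12)*conj(2) + 1*(-4)*conj(-2) + 2*(-3/2 - sqrt(5)/2)*conj(1/2 - sqrt(5)/2) + 2*(9/2 - 3*sqrt(5)/2)*conj(-sqrt(5)/2 - 1/2) + 2*(-3/2 + sqrt(5)/2)*conj(1/2 + sqrt(5)/2) + 2*(3*sqrt(5)/2 + 9/2)*conj(-1/2 + sqrt(5)/2) + 5*(0)*conj(0) + 5*(-4)*conj(0)]
      = (1/20)[(24) + (8) + (1 + sqrt(5)) + (3 - 3*sqrt(5)) + (1 - sqrt(5)) + (3 + 3*sqrt(5)) + (0) + (0)] = 40/20 = 2
  <chi_rho, chi_8> = (1/20)[1*(12)*conj(2) + 1*(-4)*conj(2) + 2*(-3/2 - sqrt(5)/2)*conj(-sqrt(5)/2 - 1/2) + 2*(9/2 - 3*sqrt(5)/2)*conj(-1/2 + sqrt(5)/2) + 2*(-3/2 + sqrt(5)/2)*conj(-1/2 + sqrt(5)/2) + 2*(3*sqrt(5)/2 + 9/2)*conj(-sqrt(5)/2 - 1/2) + 5*(0)*conj(0) + 5*(-4)*conj(0)]
      = (1/20)[(24) + (-8) + (4 + 2*sqrt(5)) + (-12 + 6*sqrt(5)) + (4 - 2*sqrt(5)) + (-6*sqrt(5) - 12) + (0) + (0)] = 0/20 = 0
Dimension check: dim(rho) = sum (mult * dim) = 0*1 + 2*1 + 3*1 + 1*1 + 0*2 + 1*2 + 2*2 + 0*2 = 12 = chi_rho(e) = 12.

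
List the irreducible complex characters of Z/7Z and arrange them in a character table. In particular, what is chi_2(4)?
Character table of Z/7Z (irreps indexed chi_0,...,chi_6 with chi_k(m) = zeta_7^(k*m), zeta_7 = exp(2*pi*i/7)):
  irrep \ class  {0} (size 1)  {1} (size 1)    {2} (size 1)    {3} (size 1)    {4} (size 1)    {5} (size 1)    {6} (size 1)  
  chi_0          1             1               1               1               1               1               1             
  chi_1          1             exp(2*I*pi/7)   exp(4*I*pi/7)   exp(6*I*pi/7)   exp(-6*I*pi/7)  exp(-4*I*pi/7)  exp(-2*I*pi/7)
  chi_2          1             exp(4*I*pi/7)   exp(-6*I*pi/7)  exp(-2*I*pi/7)  exp(2*I*pi/7)   exp(6*I*pi/7)   exp(-4*I*pi/7)
  chi_3          1             exp(6*I*pi/7)   exp(-2*I*pi/7)  exp(4*I*pi/7)   exp(-4*I*pi/7)  exp(2*I*pi/7)   exp(-6*I*pi/7)
  chi_4          1             exp(-6*I*pi/7)  exp(2*I*pi/7)   exp(-4*I*pi/7)  exp(4*I*pi/7)   exp(-2*I*pi/7)  exp(6*I*pi/7) 
  chi_5          1             exp(-4*I*pi/7)  exp(6*I*pi/7)   exp(2*I*pi/7)   exp(-2*I*pi/7)  exp(-6*I*pi/7)  exp(4*I*pi/7) 
  chi_6          1             exp(-2*I*pi/7)  exp(-4*I*pi/7)  exp(-6*I*pi/7)  exp(6*I*pi/7)   exp(4*I*pi/7)   exp(2*I*pi/7) 

Spot check: chi_2(4) = zeta_7^(2*4) = zeta_7^8 = exp(2*I*pi/7).

Solution. Z/7Z is abelian, so all 7 irreducible complex representations are 1-dimensional. They are given by chi_k(m) = zeta_7^(k*m) for k = 0,...,6. Row orthogonality: sum_m chi_k(m) conj(chi_l(m)) = 7 * [k = l].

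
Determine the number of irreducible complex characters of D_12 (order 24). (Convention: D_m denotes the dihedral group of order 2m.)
9

Details: The number of irreducible complex representations of a finite group equals its number of conjugacy classes. D_12 has 9 conjugacy classes (n/2 + 3 for n even), so D_12 (order 24) has exactly 9 irreducible complex representations.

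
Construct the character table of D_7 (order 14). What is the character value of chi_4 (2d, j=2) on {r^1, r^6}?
Conjugacy classes: {e} of size 1, {r^1, r^6} of size 2, {r^2, r^5} of size 2, {r^3, r^4} of size 2, {s, sr, ..., sr^6} of size 7.
Character table:
  irrep \ class              {e} (size 1)  {r^1, r^6} (size 2)  {r^2, r^5} (size 2)  {r^3, r^4} (size 2)  {s, sr, ..., sr^6} (size 7)
  chi_1 (triv)               1             1                    1                    1                    1                          
  chi_2 (sign: r->1, s->-1)  1             1                    1                    1                    -1                         
  chi_3 (2d, j=1)            2             2*cos(2*pi/7)        -2*cos(3*pi/7)       -2*cos(pi/7)         0                          
  chi_4 (2d, j=2)            2             -2*cos(3*pi/7)       -2*cos(pi/7)         2*cos(2*pi/7)        0                          
  chi_5 (2d, j=3)            2             -2*cos(pi/7)         2*cos(2*pi/7)        -2*cos(3*pi/7)       0                          

Spot check: chi_4 (2d, j=2) on {r^1, r^6} = -2*cos(3*pi/7).

Solution. D_7 has order 2*7 = 14 with 5 conjugacy classes, hence 5 irreducibles. Sum of squared dims 1 + 1 + 4 + 4 + 4 = 14 = |G|. Linear characters come from the abelianisation; the 2-dimensional irreps have character r^k -> 2*cos(2*pi*j*k/7), reflections -> 0.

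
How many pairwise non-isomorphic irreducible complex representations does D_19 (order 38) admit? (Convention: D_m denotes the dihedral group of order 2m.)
11

Why: The number of irreducible complex representations of a finite group equals its number of conjugacy classes. D_19 has 11 conjugacy classes ((n+3)/2 for n odd), so D_19 (order 38) has exactly 11 irreducible complex representations.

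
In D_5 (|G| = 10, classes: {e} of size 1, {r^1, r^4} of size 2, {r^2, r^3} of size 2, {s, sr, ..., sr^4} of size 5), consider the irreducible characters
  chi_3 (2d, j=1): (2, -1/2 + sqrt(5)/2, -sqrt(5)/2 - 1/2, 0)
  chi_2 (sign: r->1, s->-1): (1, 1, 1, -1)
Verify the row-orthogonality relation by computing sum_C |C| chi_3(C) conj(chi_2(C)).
Sum = 0; so <chi_3, chi_2> = 0 (distinct irreducibles are orthogonal).

Reasoning: Compute term by term over conjugacy classes (|C| * chi_3(C) * conj(chi_2(C))):
  1*(2)*conj(1) + 2*(-1/2 + sqrt(5)/2)*conj(1) + 2*(-sqrt(5)/2 - 1/2)*conj(1) + 5*(0)*conj(-1)
  = (2) + (-1 + sqrt(5)) + (-sqrt(5) - 1) + (0)
  = 0.
Dividing by |G| = 10 gives 0/10 = 0, matching the row-orthogonality relation <chi_3, chi_2> = [chi_3 = chi_2].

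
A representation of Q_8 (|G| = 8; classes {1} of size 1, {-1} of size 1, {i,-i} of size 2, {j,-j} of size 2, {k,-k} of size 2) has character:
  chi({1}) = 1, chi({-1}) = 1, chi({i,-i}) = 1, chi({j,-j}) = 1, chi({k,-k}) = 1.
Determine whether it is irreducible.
Irreducible: <chi, chi> = 1.

Reasoning: <chi, chi> = (1/|G|) sum_C |C| * |chi(C)|^2 = (1/8)[1*|1|^2 + 1*|1|^2 + 2*|1|^2 + 2*|1|^2 + 2*|1|^2]
  = (1/8)[(1) + (1) + (2) + (2) + (2)] = 8/8 = 1.
A character is irreducible iff <chi, chi> = 1, so this representation is irreducible.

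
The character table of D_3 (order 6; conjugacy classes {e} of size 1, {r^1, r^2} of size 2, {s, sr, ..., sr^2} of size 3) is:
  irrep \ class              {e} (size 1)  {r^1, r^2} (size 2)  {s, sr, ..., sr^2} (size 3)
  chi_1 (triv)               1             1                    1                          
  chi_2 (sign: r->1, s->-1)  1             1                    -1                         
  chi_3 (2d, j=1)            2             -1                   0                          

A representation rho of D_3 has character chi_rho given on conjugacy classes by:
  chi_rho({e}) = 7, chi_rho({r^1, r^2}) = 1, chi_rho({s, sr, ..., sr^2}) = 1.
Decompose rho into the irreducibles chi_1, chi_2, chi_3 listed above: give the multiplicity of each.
Multiplicities: chi_1: 2, chi_2: 1, chi_3: 2.

Argument: Use <chi_rho, chi> = (1/|G|) sum_C |C| * chi_rho(C) * conj(chi(C)) with |G| = 6 for each irreducible chi in the table:
  <chi_rho, chi_1> = (1/6)[1*(7)*conj(1) + 2*(1)*conj(1) + 3*(1)*conj(1)]
      = (1/6)[(7) + (2) + (3)] = 12/6 = 2
  <chi_rho, chi_2> = (1/6)[1*(7)*conj(1) + 2*(1)*conj(1) + 3*(1)*conj(-1)]
      = (1/6)[(7) + (2) + (-3)] = 6/6 = 1
  <chi_rho, chi_3> = (1/6)[1*(7)*conj(2) + 2*(1)*conj(-1) + 3*(1)*conj(0)]
      = (1/6)[(14) + (-2) + (0)] = 12/6 = 2
Dimension check: dim(rho) = sum (mult * dim) = 2*1 + 1*1 + 2*2 = 7 = chi_rho(e) = 7.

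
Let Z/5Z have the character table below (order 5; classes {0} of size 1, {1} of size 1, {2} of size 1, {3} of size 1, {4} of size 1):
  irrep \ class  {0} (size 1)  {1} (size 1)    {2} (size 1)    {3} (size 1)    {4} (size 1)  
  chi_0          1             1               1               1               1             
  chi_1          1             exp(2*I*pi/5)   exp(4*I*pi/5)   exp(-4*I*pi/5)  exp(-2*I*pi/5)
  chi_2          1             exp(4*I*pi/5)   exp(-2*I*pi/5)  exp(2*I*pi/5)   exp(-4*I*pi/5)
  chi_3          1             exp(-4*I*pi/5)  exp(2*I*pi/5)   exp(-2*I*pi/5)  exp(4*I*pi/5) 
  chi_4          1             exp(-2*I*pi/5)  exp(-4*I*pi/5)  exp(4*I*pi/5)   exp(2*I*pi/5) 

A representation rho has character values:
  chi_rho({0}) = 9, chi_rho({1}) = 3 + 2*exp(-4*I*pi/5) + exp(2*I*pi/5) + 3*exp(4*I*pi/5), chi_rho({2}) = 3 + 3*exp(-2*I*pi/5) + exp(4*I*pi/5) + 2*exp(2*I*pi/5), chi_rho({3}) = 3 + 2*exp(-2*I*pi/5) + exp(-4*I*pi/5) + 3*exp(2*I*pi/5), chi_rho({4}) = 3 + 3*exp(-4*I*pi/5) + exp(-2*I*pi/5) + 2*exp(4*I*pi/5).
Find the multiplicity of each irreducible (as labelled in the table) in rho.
Multiplicities: chi_0: 3, chi_1: 1, chi_2: 3, chi_3: 2, chi_4: 0.

Derivation: Use <chi_rho, chi> = (1/|G|) sum_C |C| * chi_rho(C) * conj(chi(C)) with |G| = 5 for each irreducible chi in the table:
  <chi_rho, chi_0> = (1/5)[1*(9)*conj(1) + 1*(3 + 2*exp(-4*I*pi/5) + exp(2*I*pi/5) + 3*exp(4*I*pi/5))*conj(1) + 1*(3 + 3*exp(-2*I*pi/5) + exp(4*I*pi/5) + 2*exp(2*I*pi/5))*conj(1) + 1*(3 + 2*exp(-2*I*pi/5) + exp(-4*I*pi/5) + 3*exp(2*I*pi/5))*conj(1) + 1*(3 + 3*exp(-4*I*pi/5) + exp(-2*I*pi/5) + 2*exp(4*I*pi/5))*conj(1)]
      = (1/5)[(9) + (3 + 2*exp(-4*I*pi/5) + exp(2*I*pi/5) + 3*exp(4*I*pi/5)) + (3 + 3*exp(-2*I*pi/5) + exp(4*I*pi/5) + 2*exp(2*I*pi/5)) + (3 + 2*exp(-2*I*pi/5) + exp(-4*I*pi/5) + 3*exp(2*I*pi/5)) + (3 + 3*exp(-4*I*pi/5) + exp(-2*I*pi/5) + 2*exp(4*I*pi/5))] = 15/5 = 3
  <chi_rho, chi_1> = (1/5)[1*(9)*conj(1) + 1*(3 + 2*exp(-4*I*pi/5) + exp(2*I*pi/5) + 3*exp(4*I*pi/5))*conj(exp(2*I*pi/5)) + 1*(3 + 3*exp(-2*I*pi/5) + exp(4*I*pi/5) + 2*exp(2*I*pi/5))*conj(exp(4*I*pi/5)) + 1*(3 + 2*exp(-2*I*pi/5) + exp(-4*I*pi/5) + 3*exp(2*I*pi/5))*conj(exp(-4*I*pi/5)) + 1*(3 + 3*exp(-4*I*pi/5) + exp(-2*I*pi/5) + 2*exp(4*I*pi/5))*conj(exp(-2*I*pi/5))]
      = (1/5)[(9) + (1 + 3*exp(-2*I*pi/5) + 2*exp(4*I*pi/5) + 3*exp(2*I*pi/5)) + (1 + 2*exp(-2*I*pi/5) + 3*exp(-4*I*pi/5) + 3*exp(4*I*pi/5)) + (1 + 3*exp(-4*I*pi/5) + 3*exp(4*I*pi/5) + 2*exp(2*I*pi/5)) + (1 + 3*exp(-2*I*pi/5) + 2*exp(-4*I*pi/5) + 3*exp(2*I*pi/5))] = 5/5 = 1
  <chi_rho, chi_2> = (1/5)[1*(9)*conj(1) + 1*(3 + 2*exp(-4*I*pi/5) + exp(2*I*pi/5) + 3*exp(4*I*pi/5))*conj(exp(4*I*pi/5)) + 1*(3 + 3*exp(-2*I*pi/5) + exp(4*I*pi/5) + 2*exp(2*I*pi/5))*conj(exp(-2*I*pi/5)) + 1*(3 + 2*exp(-2*I*pi/5) + exp(-4*I*pi/5) + 3*exp(2*I*pi/5))*conj(exp(2*I*pi/5)) + 1*(3 + 3*exp(-4*I*pi/5) + exp(-2*I*pi/5) + 2*exp(4*I*pi/5))*conj(exp(-4*I*pi/5))]
      = (1/5)[(9) + (3 + 3*exp(-4*I*pi/5) + exp(-2*I*pi/5) + 2*exp(2*I*pi/5)) + (3 + exp(-4*I*pi/5) + 2*exp(4*I*pi/5) + 3*exp(2*I*pi/5)) + (3 + 3*exp(-2*I*pi/5) + 2*exp(-4*I*pi/5) + exp(4*I*pi/5)) + (3 + 2*exp(-2*I*pi/5) + exp(2*I*pi/5) + 3*exp(4*I*pi/5))] = 15/5 = 3
  <chi_rho, chi_3> = (1/5)[1*(9)*conj(1) + 1*(3 + 2*exp(-4*I*pi/5) + exp(2*I*pi/5) + 3*exp(4*I*pi/5))*conj(exp(-4*I*pi/5)) + 1*(3 + 3*exp(-2*I*pi/5) + exp(4*I*pi/5) + 2*exp(2*I*pi/5))*conj(exp(2*I*pi/5)) + 1*(3 + 2*exp(-2*I*pi/5) + exp(-4*I*pi/5) + 3*exp(2*I*pi/5))*conj(exp(-2*I*pi/5)) + 1*(3 + 3*exp(-4*I*pi/5) + exp(-2*I*pi/5) + 2*exp(4*I*pi/5))*conj(exp(4*I*pi/5))]
      = (1/5)[(9) + (2 + 3*exp(-2*I*pi/5) + exp(-4*I*pi/5) + 3*exp(4*I*pi/5)) + (2 + 3*exp(-2*I*pi/5) + 3*exp(-4*I*pi/5) + exp(2*I*pi/5)) + (2 + exp(-2*I*pi/5) + 3*exp(4*I*pi/5) + 3*exp(2*I*pi/5)) + (2 + 3*exp(-4*I*pi/5) + exp(4*I*pi/5) + 3*exp(2*I*pi/5))] = 10/5 = 2
  <chi_rho, chi_4> = (1/5)[1*(9)*conj(1) + 1*(3 + 2*exp(-4*I*pi/5) + exp(2*I*pi/5) + 3*exp(4*I*pi/5))*conj(exp(-2*I*pi/5)) + 1*(3 + 3*exp(-2*I*pi/5) + exp(4*I*pi/5) + 2*exp(2*I*pi/5))*conj(exp(-4*I*pi/5)) + 1*(3 + 2*exp(-2*I*pi/5) + exp(-4*I*pi/5) + 3*exp(2*I*pi/5))*conj(exp(4*I*pi/5)) + 1*(3 + 3*exp(-4*I*pi/5) + exp(-2*I*pi/5) + 2*exp(4*I*pi/5))*conj(exp(2*I*pi/5))]
      = (1/5)[(9) + (2*exp(-2*I*pi/5) + 3*exp(-4*I*pi/5) + exp(4*I*pi/5) + 3*exp(2*I*pi/5)) + (2*exp(-4*I*pi/5) + exp(-2*I*pi/5) + 3*exp(4*I*pi/5) + 3*exp(2*I*pi/5)) + (3*exp(-2*I*pi/5) + 3*exp(-4*I*pi/5) + exp(2*I*pi/5) + 2*exp(4*I*pi/5)) + (3*exp(-2*I*pi/5) + exp(-4*I*pi/5) + 3*exp(4*I*pi/5) + 2*exp(2*I*pi/5))] = 0/5 = 0
(Exp terms are combined using exp(i*s)*conj(exp(i*t)) = exp(i*(s-t)), and sums of them are collapsed using the identity that for every m > 1 the m distinct m-th roots of unity sum to 0, e.g. 1 + exp(2*I*pi/3) + exp(-2*I*pi/3) = 0.)
Dimension check: dim(rho) = sum (mult * dim) = 3*1 + 1*1 + 3*1 + 2*1 + 0*1 = 9 = chi_rho(e) = 9.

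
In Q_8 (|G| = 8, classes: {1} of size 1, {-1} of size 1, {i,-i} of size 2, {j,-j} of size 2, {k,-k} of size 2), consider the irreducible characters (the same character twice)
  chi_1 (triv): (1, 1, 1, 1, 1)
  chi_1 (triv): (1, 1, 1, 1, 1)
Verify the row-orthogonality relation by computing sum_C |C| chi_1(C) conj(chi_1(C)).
Sum = 8 = |G| = 8; so <chi_1, chi_1> = 1 (norm-1 confirms irreducibility).

Compute term by term over conjugacy classes (|C| * chi_1(C) * conj(chi_1(C))):
  1*(1)*conj(1) + 1*(1)*conj(1) + 2*(1)*conj(1) + 2*(1)*conj(1) + 2*(1)*conj(1)
  = (1) + (1) + (2) + (2) + (2)
  = 8.
Dividing by |G| = 8 gives 8/8 = 1, matching the row-orthogonality relation <chi_1, chi_1> = [chi_1 = chi_1].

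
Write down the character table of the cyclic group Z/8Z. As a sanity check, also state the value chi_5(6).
Character table of Z/8Z (irreps indexed chi_0,...,chi_7 with chi_k(m) = zeta_8^(k*m), zeta_8 = exp(2*pi*i/8)):
  irrep \ class  {0} (size 1)  {1} (size 1)    {2} (size 1)  {3} (size 1)    {4} (size 1)  {5} (size 1)    {6} (size 1)  {7} (size 1)  
  chi_0          1             1               1             1               1             1               1             1             
  chi_1          1             exp(I*pi/4)     I             exp(3*I*pi/4)   -1            exp(-3*I*pi/4)  -I            exp(-I*pi/4)  
  chi_2          1             I               -1            -I              1             I               -1            -I            
  chi_3          1             exp(3*I*pi/4)   -I            exp(I*pi/4)     -1            exp(-I*pi/4)    I             exp(-3*I*pi/4)
  chi_4          1             -1              1             -1              1             -1              1             -1            
  chi_5          1             exp(-3*I*pi/4)  I             exp(-I*pi/4)    -1            exp(I*pi/4)     -I            exp(3*I*pi/4) 
  chi_6          1             -I              -1            I               1             -I              -1            I             
  chi_7          1             exp(-I*pi/4)    -I            exp(-3*I*pi/4)  -1            exp(3*I*pi/4)   I             exp(I*pi/4)   

Spot check: chi_5(6) = zeta_8^(5*6) = zeta_8^30 = -I.

Solution. Z/8Z is abelian, so all 8 irreducible complex representations are 1-dimensional. They are given by chi_k(m) = zeta_8^(k*m) for k = 0,...,7. Row orthogonality: sum_m chi_k(m) conj(chi_l(m)) = 8 * [k = l].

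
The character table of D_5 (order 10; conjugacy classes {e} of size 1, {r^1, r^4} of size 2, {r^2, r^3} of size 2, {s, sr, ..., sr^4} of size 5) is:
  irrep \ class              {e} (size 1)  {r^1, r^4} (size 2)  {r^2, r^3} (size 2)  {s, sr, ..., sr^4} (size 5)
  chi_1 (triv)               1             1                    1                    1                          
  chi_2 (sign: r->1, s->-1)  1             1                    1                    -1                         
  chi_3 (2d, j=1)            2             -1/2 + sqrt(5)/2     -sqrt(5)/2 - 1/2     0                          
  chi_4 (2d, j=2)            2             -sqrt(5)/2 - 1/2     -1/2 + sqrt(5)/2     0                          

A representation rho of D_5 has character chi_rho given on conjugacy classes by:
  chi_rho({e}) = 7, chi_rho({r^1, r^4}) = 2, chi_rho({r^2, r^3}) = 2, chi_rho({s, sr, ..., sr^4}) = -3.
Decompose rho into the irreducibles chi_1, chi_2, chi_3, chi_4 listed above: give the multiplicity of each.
Multiplicities: chi_1: 0, chi_2: 3, chi_3: 1, chi_4: 1.

Solution. Use <chi_rho, chi> = (1/|G|) sum_C |C| * chi_rho(C) * conj(chi(C)) with |G| = 10 for each irreducible chi in the table:
  <chi_rho, chi_1> = (1/10)[1*(7)*conj(1) + 2*(2)*conj(1) + 2*(2)*conj(1) + 5*(-3)*conj(1)]
      = (1/10)[(7) + (4) + (4) + (-15)] = 0/10 = 0
  <chi_rho, chi_2> = (1/10)[1*(7)*conj(1) + 2*(2)*conj(1) + 2*(2)*conj(1) + 5*(-3)*conj(-1)]
      = (1/10)[(7) + (4) + (4) + (15)] = 30/10 = 3
  <chi_rho, chi_3> = (1/10)[1*(7)*conj(2) + 2*(2)*conj(-1/2 + sqrt(5)/2) + 2*(2)*conj(-sqrt(5)/2 - 1/2) + 5*(-3)*conj(0)]
      = (1/10)[(14) + (-2 + 2*sqrt(5)) + (-2*sqrt(5) - 2) + (0)] = 10/10 = 1
  <chi_rho, chi_4> = (1/10)[1*(7)*conj(2) + 2*(2)*conj(-sqrt(5)/2 - 1/2) + 2*(2)*conj(-1/2 + sqrt(5)/2) + 5*(-3)*conj(0)]
      = (1/10)[(14) + (-2*sqrt(5) - 2) + (-2 + 2*sqrt(5)) + (0)] = 10/10 = 1
Dimension check: dim(rho) = sum (mult * dim) = 0*1 + 3*1 + 1*2 + 1*2 = 7 = chi_rho(e) = 7.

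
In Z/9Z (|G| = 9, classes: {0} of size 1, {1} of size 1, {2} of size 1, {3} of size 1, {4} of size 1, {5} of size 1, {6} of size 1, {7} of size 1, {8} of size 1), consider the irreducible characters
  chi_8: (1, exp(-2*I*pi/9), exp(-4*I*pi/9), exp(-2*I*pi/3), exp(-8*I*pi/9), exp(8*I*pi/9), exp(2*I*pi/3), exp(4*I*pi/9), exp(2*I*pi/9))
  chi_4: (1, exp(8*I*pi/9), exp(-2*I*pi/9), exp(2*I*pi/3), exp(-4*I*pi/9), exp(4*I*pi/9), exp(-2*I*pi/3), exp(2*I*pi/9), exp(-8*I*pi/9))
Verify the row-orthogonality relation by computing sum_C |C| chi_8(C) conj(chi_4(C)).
Sum = 0; so <chi_8, chi_4> = 0 (distinct irreducibles are orthogonal).

Working: Compute term by term over conjugacy classes (|C| * chi_8(C) * conj(chi_4(C))):
  1*(1)*conj(1) + 1*(exp(-2*I*pi/9))*conj(exp(8*I*pi/9)) + 1*(exp(-4*I*pi/9))*conj(exp(-2*I*pi/9)) + 1*(exp(-2*I*pi/3))*conj(exp(2*I*pi/3)) + 1*(exp(-8*I*pi/9))*conj(exp(-4*I*pi/9)) + 1*(exp(8*I*pi/9))*conj(exp(4*I*pi/9)) + 1*(exp(2*I*pi/3))*conj(exp(-2*I*pi/3)) + 1*(exp(4*I*pi/9))*conj(exp(2*I*pi/9)) + 1*(exp(2*I*pi/9))*conj(exp(-8*I*pi/9))
  = (1) + (exp(8*I*pi/9)) + (exp(-2*I*pi/9)) + (exp(2*I*pi/3)) + (exp(-4*I*pi/9)) + (exp(4*I*pi/9)) + (exp(-2*I*pi/3)) + (exp(2*I*pi/9)) + (exp(-8*I*pi/9))
  = 0.
(Exp terms are combined using exp(i*s)*conj(exp(i*t)) = exp(i*(s-t)), and sums of them are collapsed using the identity that for every m > 1 the m distinct m-th roots of unity sum to 0, e.g. 1 + exp(2*I*pi/3) + exp(-2*I*pi/3) = 0.)
Dividing by |G| = 9 gives 0/9 = 0, matching the row-orthogonality relation <chi_8, chi_4> = [chi_8 = chi_4].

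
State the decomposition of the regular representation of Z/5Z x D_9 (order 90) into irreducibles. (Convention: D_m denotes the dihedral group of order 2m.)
Each irreducible V_i of dimension d_i appears with multiplicity d_i, i.e. rho_reg = (direct sum over all irreducibles V_i) d_i V_i. The irreducible dimensions for Z/5Z x D_9 are 1, 1, 1, 1, 1, 1, 1, 1, 1, 1, 2, 2, 2, 2, 2, 2, 2, 2, 2, 2, 2, 2, 2, 2, 2, 2, 2, 2, 2, 2: 10 irreducibles of dimension 1, each with multiplicity 1; 20 irreducibles of dimension 2, each with multiplicity 2. Total dimension 10*1*1 + 20*2*2 = 90 = |G|.

Details: General theorem: in the regular representation of a finite group G, each irreducible appears with multiplicity equal to its dimension. Check: dim(rho_reg) = sum d_i^2 = 1 + 1 + 1 + 1 + 1 + 1 + 1 + 1 + 1 + 1 + 4 + 4 + 4 + 4 + 4 + 4 + 4 + 4 + 4 + 4 + 4 + 4 + 4 + 4 + 4 + 4 + 4 + 4 + 4 + 4 = 90 = |G|.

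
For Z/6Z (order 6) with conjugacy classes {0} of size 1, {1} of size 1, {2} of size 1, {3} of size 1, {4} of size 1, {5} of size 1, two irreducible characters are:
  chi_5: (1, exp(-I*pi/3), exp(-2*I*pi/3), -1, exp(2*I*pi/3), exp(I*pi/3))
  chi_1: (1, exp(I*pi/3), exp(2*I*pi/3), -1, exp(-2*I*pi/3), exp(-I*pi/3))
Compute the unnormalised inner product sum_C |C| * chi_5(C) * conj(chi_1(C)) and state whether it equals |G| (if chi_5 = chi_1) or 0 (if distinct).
Sum = 0; so <chi_5, chi_1> = 0 (distinct irreducibles are orthogonal).

Argument: Compute term by term over conjugacy classes (|C| * chi_5(C) * conj(chi_1(C))):
  1*(1)*conj(1) + 1*(exp(-I*pi/3))*conj(exp(I*pi/3)) + 1*(exp(-2*I*pi/3))*conj(exp(2*I*pi/3)) + 1*(-1)*conj(-1) + 1*(exp(2*I*pi/3))*conj(exp(-2*I*pi/3)) + 1*(exp(I*pi/3))*conj(exp(-I*pi/3))
  = (1) + (exp(-2*I*pi/3)) + (exp(2*I*pi/3)) + (1) + (exp(-2*I*pi/3)) + (exp(2*I*pi/3))
  = 0.
(Exp terms are combined using exp(i*s)*conj(exp(i*t)) = exp(i*(s-t)), and sums of them are collapsed using the identity that for every m > 1 the m distinct m-th roots of unity sum to 0, e.g. 1 + exp(2*I*pi/3) + exp(-2*I*pi/3) = 0.)
Dividing by |G| = 6 gives 0/6 = 0, matching the row-orthogonality relation <chi_5, chi_1> = [chi_5 = chi_1].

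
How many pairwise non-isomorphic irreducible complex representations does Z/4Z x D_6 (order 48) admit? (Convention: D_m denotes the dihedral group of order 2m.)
24

Working: The number of irreducible complex representations of a finite group equals its number of conjugacy classes. For a direct product, #classes(G x H) = #classes(G) * #classes(H). Z/4Z has 4 classes (abelian), D_6 has 6 classes, so 4 * 6 = 24, so Z/4Z x D_6 (order 48) has exactly 24 irreducible complex representations.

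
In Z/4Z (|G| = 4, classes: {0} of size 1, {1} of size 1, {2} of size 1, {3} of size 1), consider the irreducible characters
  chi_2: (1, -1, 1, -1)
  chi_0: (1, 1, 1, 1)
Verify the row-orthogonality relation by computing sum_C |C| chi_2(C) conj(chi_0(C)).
Sum = 0; so <chi_2, chi_0> = 0 (distinct irreducibles are orthogonal).

Proof sketch: Compute term by term over conjugacy classes (|C| * chi_2(C) * conj(chi_0(C))):
  1*(1)*conj(1) + 1*(-1)*conj(1) + 1*(1)*conj(1) + 1*(-1)*conj(1)
  = (1) + (-1) + (1) + (-1)
  = 0.
(Exp terms are combined using exp(i*s)*conj(exp(i*t)) = exp(i*(s-t)), and sums of them are collapsed using the identity that for every m > 1 the m distinct m-th roots of unity sum to 0, e.g. 1 + exp(2*I*pi/3) + exp(-2*I*pi/3) = 0.)
Dividing by |G| = 4 gives 0/4 = 0, matching the row-orthogonality relation <chi_2, chi_0> = [chi_2 = chi_0].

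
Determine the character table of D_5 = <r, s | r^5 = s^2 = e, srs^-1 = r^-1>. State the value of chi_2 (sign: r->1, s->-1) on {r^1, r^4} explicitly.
Conjugacy classes: {e} of size 1, {r^1, r^4} of size 2, {r^2, r^3} of size 2, {s, sr, ..., sr^4} of size 5.
Character table:
  irrep \ class              {e} (size 1)  {r^1, r^4} (size 2)  {r^2, r^3} (size 2)  {s, sr, ..., sr^4} (size 5)
  chi_1 (triv)               1             1                    1                    1                          
  chi_2 (sign: r->1, s->-1)  1             1                    1                    -1                         
  chi_3 (2d, j=1)            2             -1/2 + sqrt(5)/2     -sqrt(5)/2 - 1/2     0                          
  chi_4 (2d, j=2)            2             -sqrt(5)/2 - 1/2     -1/2 + sqrt(5)/2     0                          

Spot check: chi_2 (sign: r->1, s->-1) on {r^1, r^4} = 1.

Explanation: D_5 has order 2*5 = 10 with 4 conjugacy classes, hence 4 irreducibles. Sum of squared dims 1 + 1 + 4 + 4 = 10 = |G|. Linear characters come from the abelianisation; the 2-dimensional irreps have character r^k -> 2*cos(2*pi*j*k/5), reflections -> 0.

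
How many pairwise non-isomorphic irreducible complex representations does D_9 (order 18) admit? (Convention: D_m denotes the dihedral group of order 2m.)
6

The number of irreducible complex representations of a finite group equals its number of conjugacy classes. D_9 has 6 conjugacy classes ((n+3)/2 for n odd), so D_9 (order 18) has exactly 6 irreducible complex representations.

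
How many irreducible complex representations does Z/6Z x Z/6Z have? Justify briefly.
36

Why: The number of irreducible complex representations of a finite group equals its number of conjugacy classes. Z/6Z x Z/6Z is abelian of order 36, so every element is its own conjugacy class: 36 classes, so Z/6Z x Z/6Z (order 36) has exactly 36 irreducible complex representations.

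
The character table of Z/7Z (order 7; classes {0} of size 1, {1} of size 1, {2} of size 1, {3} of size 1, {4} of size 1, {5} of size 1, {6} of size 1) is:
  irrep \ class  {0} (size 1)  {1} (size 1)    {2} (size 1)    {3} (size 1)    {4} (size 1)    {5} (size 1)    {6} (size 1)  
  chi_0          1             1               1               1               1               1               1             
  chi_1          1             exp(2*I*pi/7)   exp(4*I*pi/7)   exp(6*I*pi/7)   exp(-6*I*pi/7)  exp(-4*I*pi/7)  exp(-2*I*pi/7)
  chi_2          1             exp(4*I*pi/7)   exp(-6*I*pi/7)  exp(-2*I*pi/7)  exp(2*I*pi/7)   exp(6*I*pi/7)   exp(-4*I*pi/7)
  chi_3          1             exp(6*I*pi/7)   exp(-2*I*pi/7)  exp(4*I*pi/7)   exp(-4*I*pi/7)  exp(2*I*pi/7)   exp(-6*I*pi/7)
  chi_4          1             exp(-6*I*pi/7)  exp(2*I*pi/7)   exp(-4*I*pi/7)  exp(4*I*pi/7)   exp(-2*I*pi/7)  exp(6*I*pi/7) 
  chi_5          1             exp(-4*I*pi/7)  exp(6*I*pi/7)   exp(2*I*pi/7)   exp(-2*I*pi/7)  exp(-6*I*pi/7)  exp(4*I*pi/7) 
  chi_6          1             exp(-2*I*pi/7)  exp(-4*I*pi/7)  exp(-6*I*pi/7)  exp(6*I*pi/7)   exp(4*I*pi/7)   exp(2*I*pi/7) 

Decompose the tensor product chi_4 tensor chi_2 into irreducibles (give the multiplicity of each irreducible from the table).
chi_4 tensor chi_2 = chi_6 (all other irreducibles have multiplicity 0).

Justification: The character of a tensor product is the pointwise product (chi_4 * chi_2)(C) = chi_4(C) * chi_2(C):
  {0}: (1)*(1), {1}: (exp(-6*I*pi/7))*(exp(4*I*pi/7)), {2}: (exp(2*I*pi/7))*(exp(-6*I*pi/7)), {3}: (exp(-4*I*pi/7))*(exp(-2*I*pi/7)), {4}: (exp(4*I*pi/7))*(exp(2*I*pi/7)), {5}: (exp(-2*I*pi/7))*(exp(6*I*pi/7)), {6}: (exp(6*I*pi/7))*(exp(-4*I*pi/7))
so (chi_4 * chi_2) takes values
  {0} -> 1, {1} -> exp(-2*I*pi/7), {2} -> exp(-4*I*pi/7), {3} -> exp(-6*I*pi/7), {4} -> exp(6*I*pi/7), {5} -> exp(4*I*pi/7), {6} -> exp(2*I*pi/7).
Now take the inner product of this character with each irreducible chi from the table, <chi_4*chi_2, chi> = (1/7) sum_C |C| (chi_4*chi_2)(C) conj(chi(C)):
  <chi_4*chi_2, chi_0> = (1/7)[1*(1)*conj(1) + 1*(exp(-2*I*pi/7))*conj(1) + 1*(exp(-4*I*pi/7))*conj(1) + 1*(exp(-6*I*pi/7))*conj(1) + 1*(exp(6*I*pi/7))*conj(1) + 1*(exp(4*I*pi/7))*conj(1) + 1*(exp(2*I*pi/7))*conj(1)]
      = (1/7)[(1) + (exp(-2*I*pi/7)) + (exp(-4*I*pi/7)) + (exp(-6*I*pi/7)) + (exp(6*I*pi/7)) + (exp(4*I*pi/7)) + (exp(2*I*pi/7))] = 0/7 = 0
  <chi_4*chi_2, chi_1> = (1/7)[1*(1)*conj(1) + 1*(exp(-2*I*pi/7))*conj(exp(2*I*pi/7)) + 1*(exp(-4*I*pi/7))*conj(exp(4*I*pi/7)) + 1*(exp(-6*I*pi/7))*conj(exp(6*I*pi/7)) + 1*(exp(6*I*pi/7))*conj(exp(-6*I*pi/7)) + 1*(exp(4*I*pi/7))*conj(exp(-4*I*pi/7)) + 1*(exp(2*I*pi/7))*conj(exp(-2*I*pi/7))]
      = (1/7)[(1) + (exp(-4*I*pi/7)) + (exp(6*I*pi/7)) + (exp(2*I*pi/7)) + (exp(-2*I*pi/7)) + (exp(-6*I*pi/7)) + (exp(4*I*pi/7))] = 0/7 = 0
  <chi_4*chi_2, chi_2> = (1/7)[1*(1)*conj(1) + 1*(exp(-2*I*pi/7))*conj(exp(4*I*pi/7)) + 1*(exp(-4*I*pi/7))*conj(exp(-6*I*pi/7)) + 1*(exp(-6*I*pi/7))*conj(exp(-2*I*pi/7)) + 1*(exp(6*I*pi/7))*conj(exp(2*I*pi/7)) + 1*(exp(4*I*pi/7))*conj(exp(6*I*pi/7)) + 1*(exp(2*I*pi/7))*conj(exp(-4*I*pi/7))]
      = (1/7)[(1) + (exp(-6*I*pi/7)) + (exp(2*I*pi/7)) + (exp(-4*I*pi/7)) + (exp(4*I*pi/7)) + (exp(-2*I*pi/7)) + (exp(6*I*pi/7))] = 0/7 = 0
  <chi_4*chi_2, chi_3> = (1/7)[1*(1)*conj(1) + 1*(exp(-2*I*pi/7))*conj(exp(6*I*pi/7)) + 1*(exp(-4*I*pi/7))*conj(exp(-2*I*pi/7)) + 1*(exp(-6*I*pi/7))*conj(exp(4*I*pi/7)) + 1*(exp(6*I*pi/7))*conj(exp(-4*I*pi/7)) + 1*(exp(4*I*pi/7))*conj(exp(2*I*pi/7)) + 1*(exp(2*I*pi/7))*conj(exp(-6*I*pi/7))]
      = (1/7)[(1) + (exp(6*I*pi/7)) + (exp(-2*I*pi/7)) + (exp(4*I*pi/7)) + (exp(-4*I*pi/7)) + (exp(2*I*pi/7)) + (exp(-6*I*pi/7))] = 0/7 = 0
  <chi_4*chi_2, chi_4> = (1/7)[1*(1)*conj(1) + 1*(exp(-2*I*pi/7))*conj(exp(-6*I*pi/7)) + 1*(exp(-4*I*pi/7))*conj(exp(2*I*pi/7)) + 1*(exp(-6*I*pi/7))*conj(exp(-4*I*pi/7)) + 1*(exp(6*I*pi/7))*conj(exp(4*I*pi/7)) + 1*(exp(4*I*pi/7))*conj(exp(-2*I*pi/7)) + 1*(exp(2*I*pi/7))*conj(exp(6*I*pi/7))]
      = (1/7)[(1) + (exp(4*I*pi/7)) + (exp(-6*I*pi/7)) + (exp(-2*I*pi/7)) + (exp(2*I*pi/7)) + (exp(6*I*pi/7)) + (exp(-4*I*pi/7))] = 0/7 = 0
  <chi_4*chi_2, chi_5> = (1/7)[1*(1)*conj(1) + 1*(exp(-2*I*pi/7))*conj(exp(-4*I*pi/7)) + 1*(exp(-4*I*pi/7))*conj(exp(6*I*pi/7)) + 1*(exp(-6*I*pi/7))*conj(exp(2*I*pi/7)) + 1*(exp(6*I*pi/7))*conj(exp(-2*I*pi/7)) + 1*(exp(4*I*pi/7))*conj(exp(-6*I*pi/7)) + 1*(exp(2*I*pi/7))*conj(exp(4*I*pi/7))]
      = (1/7)[(1) + (exp(2*I*pi/7)) + (exp(4*I*pi/7)) + (exp(6*I*pi/7)) + (exp(-6*I*pi/7)) + (exp(-4*I*pi/7)) + (exp(-2*I*pi/7))] = 0/7 = 0
  <chi_4*chi_2, chi_6> = (1/7)[1*(1)*conj(1) + 1*(exp(-2*I*pi/7))*conj(exp(-2*I*pi/7)) + 1*(exp(-4*I*pi/7))*conj(exp(-4*I*pi/7)) + 1*(exp(-6*I*pi/7))*conj(exp(-6*I*pi/7)) + 1*(exp(6*I*pi/7))*conj(exp(6*I*pi/7)) + 1*(exp(4*I*pi/7))*conj(exp(4*I*pi/7)) + 1*(exp(2*I*pi/7))*conj(exp(2*I*pi/7))]
      = (1/7)[(1) + (1) + (1) + (1) + (1) + (1) + (1)] = 7/7 = 1
(Exp terms are combined using exp(i*s)*conj(exp(i*t)) = exp(i*(s-t)), and sums of them are collapsed using the identity that for every m > 1 the m distinct m-th roots of unity sum to 0, e.g. 1 + exp(2*I*pi/3) + exp(-2*I*pi/3) = 0.)
Hence the multiplicities are chi_6: 1. Dimension check: dim(chi_4)*dim(chi_2) = 1*1 = 1 and sum (mult * dim) = 1*1 = 1.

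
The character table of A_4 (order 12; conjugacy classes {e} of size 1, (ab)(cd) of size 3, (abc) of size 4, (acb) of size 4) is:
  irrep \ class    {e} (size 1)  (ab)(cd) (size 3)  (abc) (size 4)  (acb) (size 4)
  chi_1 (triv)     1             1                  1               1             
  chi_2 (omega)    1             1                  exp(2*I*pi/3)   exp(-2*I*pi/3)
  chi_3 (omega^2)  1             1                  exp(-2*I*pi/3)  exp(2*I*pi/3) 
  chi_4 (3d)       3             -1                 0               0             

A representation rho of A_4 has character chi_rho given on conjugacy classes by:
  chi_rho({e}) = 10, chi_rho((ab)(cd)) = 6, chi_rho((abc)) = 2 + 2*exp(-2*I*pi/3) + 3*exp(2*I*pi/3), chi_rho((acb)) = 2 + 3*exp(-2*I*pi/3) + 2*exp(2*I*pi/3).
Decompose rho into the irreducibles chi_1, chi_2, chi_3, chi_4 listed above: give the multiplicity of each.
Multiplicities: chi_1: 2, chi_2: 3, chi_3: 2, chi_4: 1.

Details: Use <chi_rho, chi> = (1/|G|) sum_C |C| * chi_rho(C) * conj(chi(C)) with |G| = 12 for each irreducible chi in the table:
  <chi_rho, chi_1> = (1/12)[1*(10)*conj(1) + 3*(6)*conj(1) + 4*(2 + 2*exp(-2*I*pi/3) + 3*exp(2*I*pi/3))*conj(1) + 4*(2 + 3*exp(-2*I*pi/3) + 2*exp(2*I*pi/3))*conj(1)]
      = (1/12)[(10) + (18) + (8 + 8*exp(-2*I*pi/3) + 12*exp(2*I*pi/3)) + (8 + 12*exp(-2*I*pi/3) + 8*exp(2*I*pi/3))] = 24/12 = 2
  <chi_rho, chi_2> = (1/12)[1*(10)*conj(1) + 3*(6)*conj(1) + 4*(2 + 2*exp(-2*I*pi/3) + 3*exp(2*I*pi/3))*conj(exp(2*I*pi/3)) + 4*(2 + 3*exp(-2*I*pi/3) + 2*exp(2*I*pi/3))*conj(exp(-2*I*pi/3))]
      = (1/12)[(10) + (18) + (4) + (4)] = 36/12 = 3
  <chi_rho, chi_3> = (1/12)[1*(10)*conj(1) + 3*(6)*conj(1) + 4*(2 + 2*exp(-2*I*pi/3) + 3*exp(2*I*pi/3))*conj(exp(-2*I*pi/3)) + 4*(2 + 3*exp(-2*I*pi/3) + 2*exp(2*I*pi/3))*conj(exp(2*I*pi/3))]
      = (1/12)[(10) + (18) + (8 + 12*exp(-2*I*pi/3) + 8*exp(2*I*pi/3)) + (8 + 8*exp(-2*I*pi/3) + 12*exp(2*I*pi/3))] = 24/12 = 2
  <chi_rho, chi_4> = (1/12)[1*(10)*conj(3) + 3*(6)*conj(-1) + 4*(2 + 2*exp(-2*I*pi/3) + 3*exp(2*I*pi/3))*conj(0) + 4*(2 + 3*exp(-2*I*pi/3) + 2*exp(2*I*pi/3))*conj(0)]
      = (1/12)[(30) + (-18) + (0) + (0)] = 12/12 = 1
(Exp terms are combined using exp(i*s)*conj(exp(i*t)) = exp(i*(s-t)), and sums of them are collapsed using the identity that for every m > 1 the m distinct m-th roots of unity sum to 0, e.g. 1 + exp(2*I*pi/3) + exp(-2*I*pi/3) = 0.)
Dimension check: dim(rho) = sum (mult * dim) = 2*1 + 3*1 + 2*1 + 1*3 = 10 = chi_rho(e) = 10.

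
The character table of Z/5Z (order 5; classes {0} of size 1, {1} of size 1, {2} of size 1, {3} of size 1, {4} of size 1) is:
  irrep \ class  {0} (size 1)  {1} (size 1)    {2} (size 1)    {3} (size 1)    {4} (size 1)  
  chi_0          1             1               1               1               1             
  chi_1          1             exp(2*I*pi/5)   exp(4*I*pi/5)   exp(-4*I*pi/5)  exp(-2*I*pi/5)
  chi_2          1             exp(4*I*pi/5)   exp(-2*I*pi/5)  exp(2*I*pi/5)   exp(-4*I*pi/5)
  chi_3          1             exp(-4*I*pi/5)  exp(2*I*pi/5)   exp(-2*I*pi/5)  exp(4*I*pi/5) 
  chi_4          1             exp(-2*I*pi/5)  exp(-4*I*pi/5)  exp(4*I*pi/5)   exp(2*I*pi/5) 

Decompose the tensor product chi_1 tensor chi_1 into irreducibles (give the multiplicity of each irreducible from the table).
chi_1 tensor chi_1 = chi_2 (all other irreducibles have multiplicity 0).

Details: The character of a tensor product is the pointwise product (chi_1 * chi_1)(C) = chi_1(C) * chi_1(C):
  {0}: (1)*(1), {1}: (exp(2*I*pi/5))*(exp(2*I*pi/5)), {2}: (exp(4*I*pi/5))*(exp(4*I*pi/5)), {3}: (exp(-4*I*pi/5))*(exp(-4*I*pi/5)), {4}: (exp(-2*I*pi/5))*(exp(-2*I*pi/5))
so (chi_1 * chi_1) takes values
  {0} -> 1, {1} -> exp(4*I*pi/5), {2} -> exp(-2*I*pi/5), {3} -> exp(2*I*pi/5), {4} -> exp(-4*I*pi/5).
Now take the inner product of this character with each irreducible chi from the table, <chi_1*chi_1, chi> = (1/5) sum_C |C| (chi_1*chi_1)(C) conj(chi(C)):
  <chi_1*chi_1, chi_0> = (1/5)[1*(1)*conj(1) + 1*(exp(4*I*pi/5))*conj(1) + 1*(exp(-2*I*pi/5))*conj(1) + 1*(exp(2*I*pi/5))*conj(1) + 1*(exp(-4*I*pi/5))*conj(1)]
      = (1/5)[(1) + (exp(4*I*pi/5)) + (exp(-2*I*pi/5)) + (exp(2*I*pi/5)) + (exp(-4*I*pi/5))] = 0/5 = 0
  <chi_1*chi_1, chi_1> = (1/5)[1*(1)*conj(1) + 1*(exp(4*I*pi/5))*conj(exp(2*I*pi/5)) + 1*(exp(-2*I*pi/5))*conj(exp(4*I*pi/5)) + 1*(exp(2*I*pi/5))*conj(exp(-4*I*pi/5)) + 1*(exp(-4*I*pi/5))*conj(exp(-2*I*pi/5))]
      = (1/5)[(1) + (exp(2*I*pi/5)) + (exp(4*I*pi/5)) + (exp(-4*I*pi/5)) + (exp(-2*I*pi/5))] = 0/5 = 0
  <chi_1*chi_1, chi_2> = (1/5)[1*(1)*conj(1) + 1*(exp(4*I*pi/5))*conj(exp(4*I*pi/5)) + 1*(exp(-2*I*pi/5))*conj(exp(-2*I*pi/5)) + 1*(exp(2*I*pi/5))*conj(exp(2*I*pi/5)) + 1*(exp(-4*I*pi/5))*conj(exp(-4*I*pi/5))]
      = (1/5)[(1) + (1) + (1) + (1) + (1)] = 5/5 = 1
  <chi_1*chi_1, chi_3> = (1/5)[1*(1)*conj(1) + 1*(exp(4*I*pi/5))*conj(exp(-4*I*pi/5)) + 1*(exp(-2*I*pi/5))*conj(exp(2*I*pi/5)) + 1*(exp(2*I*pi/5))*conj(exp(-2*I*pi/5)) + 1*(exp(-4*I*pi/5))*conj(exp(4*I*pi/5))]
      = (1/5)[(1) + (exp(-2*I*pi/5)) + (exp(-4*I*pi/5)) + (exp(4*I*pi/5)) + (exp(2*I*pi/5))] = 0/5 = 0
  <chi_1*chi_1, chi_4> = (1/5)[1*(1)*conj(1) + 1*(exp(4*I*pi/5))*conj(exp(-2*I*pi/5)) + 1*(exp(-2*I*pi/5))*conj(exp(-4*I*pi/5)) + 1*(exp(2*I*pi/5))*conj(exp(4*I*pi/5)) + 1*(exp(-4*I*pi/5))*conj(exp(2*I*pi/5))]
      = (1/5)[(1) + (exp(-4*I*pi/5)) + (exp(2*I*pi/5)) + (exp(-2*I*pi/5)) + (exp(4*I*pi/5))] = 0/5 = 0
(Exp terms are combined using exp(i*s)*conj(exp(i*t)) = exp(i*(s-t)), and sums of them are collapsed using the identity that for every m > 1 the m distinct m-th roots of unity sum to 0, e.g. 1 + exp(2*I*pi/3) + exp(-2*I*pi/3) = 0.)
Hence the multiplicities are chi_2: 1. Dimension check: dim(chi_1)*dim(chi_1) = 1*1 = 1 and sum (mult * dim) = 1*1 = 1.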